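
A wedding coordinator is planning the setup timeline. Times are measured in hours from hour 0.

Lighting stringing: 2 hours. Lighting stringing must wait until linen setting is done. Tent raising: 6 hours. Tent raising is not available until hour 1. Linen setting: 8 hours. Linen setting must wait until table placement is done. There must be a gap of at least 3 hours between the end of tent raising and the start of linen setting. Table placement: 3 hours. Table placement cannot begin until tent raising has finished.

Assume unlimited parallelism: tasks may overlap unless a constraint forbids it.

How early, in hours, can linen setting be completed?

18

Tent raising waits on its own release at hour 1, so it starts at hour 1 and finishes at 1 + 6 = hour 7.
After tent raising (finishes hour 7), table placement can start at hour 7 and finishes at hour 10.
Linen setting cannot start until table placement (finishes hour 10); tent raising (finishes hour 7, plus 3-hour gap → hour 10). The controlling bound is hour 10, so linen setting finishes at 10 + 8 = hour 18.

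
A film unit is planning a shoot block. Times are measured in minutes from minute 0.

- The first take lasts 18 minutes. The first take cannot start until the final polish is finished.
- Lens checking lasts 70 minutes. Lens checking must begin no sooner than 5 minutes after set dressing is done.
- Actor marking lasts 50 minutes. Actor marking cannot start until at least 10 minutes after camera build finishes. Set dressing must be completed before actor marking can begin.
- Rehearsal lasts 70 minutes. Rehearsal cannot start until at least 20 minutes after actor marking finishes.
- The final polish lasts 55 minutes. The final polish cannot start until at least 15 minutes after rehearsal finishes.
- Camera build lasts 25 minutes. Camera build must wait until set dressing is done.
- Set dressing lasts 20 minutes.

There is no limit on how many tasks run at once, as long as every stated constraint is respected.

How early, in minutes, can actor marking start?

55

Nothing blocks set dressing, so it runs from minute 0 to minute 20.
After set dressing (finishes minute 20), camera build can start at minute 20 and finishes at minute 45.
Actor marking waits on camera build (finishes minute 45, plus 10-minute gap → minute 55); set dressing (finishes minute 20). The latest of these is minute 55, which is the earliest actor marking can start.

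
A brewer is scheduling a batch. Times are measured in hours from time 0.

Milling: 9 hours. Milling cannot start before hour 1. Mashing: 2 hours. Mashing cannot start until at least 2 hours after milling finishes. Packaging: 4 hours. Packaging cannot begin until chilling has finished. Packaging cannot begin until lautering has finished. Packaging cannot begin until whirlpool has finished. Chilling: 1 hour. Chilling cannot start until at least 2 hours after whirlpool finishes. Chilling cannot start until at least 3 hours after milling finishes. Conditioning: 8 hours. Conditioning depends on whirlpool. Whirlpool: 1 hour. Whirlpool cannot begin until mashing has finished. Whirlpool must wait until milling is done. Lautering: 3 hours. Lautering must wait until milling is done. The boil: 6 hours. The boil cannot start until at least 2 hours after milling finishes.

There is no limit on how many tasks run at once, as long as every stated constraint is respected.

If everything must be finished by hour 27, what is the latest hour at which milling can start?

5

To finish by hour 27, packaging (duration 4) must start no later than hour 23.
Chilling has to be done before packaging (must start by hour 23). That means finishing by hour 23, i.e. starting by 23 − 1 = hour 22.
To finish by hour 27, conditioning (duration 8) must start no later than hour 19.
Whirlpool feeds chilling (must start by hour 22, minus 2-hour gap → hour 20); conditioning (must start by hour 19); packaging (must start by hour 23). Taking the minimum, whirlpool must finish by hour 19 and start by 19 − 1 = hour 18.
Since whirlpool (must start by hour 18) depends on it, mashing must finish by hour 18. Backing off its 2-hour duration gives a latest start of hour 16.
Lautering must finish before packaging (must start by hour 23). With a 3-hour duration, lautering must start by 23 − 3 = hour 20.
The boil has no dependents, so it just needs to finish by hour 27. Starting by 27 − 6 = hour 21 achieves that.
Milling must finish in time for mashing (must start by hour 16, minus 2-hour gap → hour 14); lautering (must start by hour 20); the boil (must start by hour 21, minus 2-hour gap → hour 19); whirlpool (must start by hour 18); chilling (must start by hour 22, minus 3-hour gap → hour 19). The tightest is hour 14, so milling must start by 14 − 9 = hour 5.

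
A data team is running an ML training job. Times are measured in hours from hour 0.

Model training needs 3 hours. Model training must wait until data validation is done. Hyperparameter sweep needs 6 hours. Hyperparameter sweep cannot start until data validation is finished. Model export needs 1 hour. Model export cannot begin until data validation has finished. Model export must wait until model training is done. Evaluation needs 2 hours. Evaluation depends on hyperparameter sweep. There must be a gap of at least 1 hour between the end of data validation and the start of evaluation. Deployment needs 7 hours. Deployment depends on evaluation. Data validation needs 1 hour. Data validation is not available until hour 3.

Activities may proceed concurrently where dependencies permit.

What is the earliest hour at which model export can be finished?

Data validation waits on its own release at hour 3, so it starts at hour 3 and finishes at 3 + 1 = hour 4.
After data validation (finishes hour 4), model training can start at hour 4 and finishes at hour 7.
For model export: data validation (finishes hour 4); model training (finishes hour 7). Taking the maximum gives a start of hour 7, and it finishes at 7 + 1 = hour 8.

8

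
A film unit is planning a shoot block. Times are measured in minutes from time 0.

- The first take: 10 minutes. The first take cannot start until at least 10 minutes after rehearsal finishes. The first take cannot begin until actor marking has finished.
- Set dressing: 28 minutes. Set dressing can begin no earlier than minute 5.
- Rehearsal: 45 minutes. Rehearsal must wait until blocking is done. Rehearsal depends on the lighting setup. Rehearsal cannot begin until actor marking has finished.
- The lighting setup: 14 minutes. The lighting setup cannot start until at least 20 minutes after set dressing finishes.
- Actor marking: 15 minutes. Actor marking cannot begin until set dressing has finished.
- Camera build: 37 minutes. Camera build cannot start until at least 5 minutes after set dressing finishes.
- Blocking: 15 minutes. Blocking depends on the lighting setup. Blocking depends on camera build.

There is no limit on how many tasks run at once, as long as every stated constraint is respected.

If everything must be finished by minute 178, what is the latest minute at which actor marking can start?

98

To finish by minute 178, the first take (duration 10) must start no later than minute 168.
Since the first take (must start by minute 168, minus 10-minute gap → minute 158) depends on it, rehearsal must finish by minute 158. Backing off its 45-minute duration gives a latest start of minute 113.
Actor marking feeds rehearsal (must start by minute 113); the first take (must start by minute 168). Taking the minimum, actor marking must finish by minute 113 and start by 113 − 15 = minute 98.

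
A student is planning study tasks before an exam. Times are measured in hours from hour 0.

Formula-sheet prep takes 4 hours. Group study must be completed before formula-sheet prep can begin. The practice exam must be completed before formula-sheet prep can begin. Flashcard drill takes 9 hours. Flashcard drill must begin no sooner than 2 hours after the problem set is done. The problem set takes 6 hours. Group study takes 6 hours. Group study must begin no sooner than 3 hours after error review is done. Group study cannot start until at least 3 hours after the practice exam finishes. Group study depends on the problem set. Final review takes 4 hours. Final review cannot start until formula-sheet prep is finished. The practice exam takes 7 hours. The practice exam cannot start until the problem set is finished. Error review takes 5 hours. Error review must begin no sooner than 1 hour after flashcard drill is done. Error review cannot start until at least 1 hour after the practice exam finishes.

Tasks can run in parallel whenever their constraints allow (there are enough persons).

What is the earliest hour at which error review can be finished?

23

The problem set can start immediately at hour 0; it finishes at hour 6.
The practice exam cannot begin until the problem set (finishes hour 6). It runs from hour 6 to 6 + 7 = hour 13.
After the problem set (finishes hour 6, plus 2-hour gap → hour 8), flashcard drill can start at hour 8 and finishes at hour 17.
For error review: flashcard drill (finishes hour 17, plus 1-hour gap → hour 18); the practice exam (finishes hour 13, plus 1-hour gap → hour 14). Taking the maximum gives a start of hour 18, and it finishes at 18 + 5 = hour 23.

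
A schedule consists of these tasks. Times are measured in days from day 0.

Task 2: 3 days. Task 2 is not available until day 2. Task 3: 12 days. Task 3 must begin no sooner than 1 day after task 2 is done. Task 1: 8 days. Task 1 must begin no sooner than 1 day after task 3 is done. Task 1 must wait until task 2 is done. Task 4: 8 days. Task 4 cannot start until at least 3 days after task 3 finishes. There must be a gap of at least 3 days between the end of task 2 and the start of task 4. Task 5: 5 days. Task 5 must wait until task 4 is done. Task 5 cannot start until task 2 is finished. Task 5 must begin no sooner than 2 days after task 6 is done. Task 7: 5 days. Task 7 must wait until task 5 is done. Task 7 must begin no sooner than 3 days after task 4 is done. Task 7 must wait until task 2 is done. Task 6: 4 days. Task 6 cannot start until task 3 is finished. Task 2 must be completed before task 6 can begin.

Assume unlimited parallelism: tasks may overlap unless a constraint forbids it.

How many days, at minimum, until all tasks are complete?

Task 2 cannot begin until its own release at day 2. It runs from day 2 to 2 + 3 = day 5.
Task 3 waits on task 2 (finishes day 5, plus 1-day gap → day 6), so it starts at day 6 and finishes at 6 + 12 = day 18.
Task 6 cannot start until task 3 (finishes day 18); task 2 (finishes day 5). The controlling bound is day 18, so task 6 finishes at 18 + 4 = day 22.
Task 4 has to wait for task 3 (finishes day 18, plus 3-day gap → day 21); task 2 (finishes day 5, plus 3-day gap → day 8). The latest of these is day 21, so task 4 runs day 21 to 21 + 8 = day 29.
For task 5: task 4 (finishes day 29); task 2 (finishes day 5); task 6 (finishes day 22, plus 2-day gap → day 24). Taking the maximum gives a start of day 29, and it finishes at 29 + 5 = day 34.
Task 7 cannot start until task 5 (finishes day 34); task 4 (finishes day 29, plus 3-day gap → day 32); task 2 (finishes day 5). The controlling bound is day 34, so task 7 finishes at 34 + 5 = day 39.
For task 1: task 3 (finishes day 18, plus 1-day gap → day 19); task 2 (finishes day 5). Taking the maximum gives a start of day 19, and it finishes at 19 + 8 = day 27.
All tasks are finished once the last one completes. Finish times: Task 1 at 27, Task 2 at 5, Task 3 at 18, Task 4 at 29, Task 5 at 34, Task 6 at 22, Task 7 at 39. The latest is day 39.

39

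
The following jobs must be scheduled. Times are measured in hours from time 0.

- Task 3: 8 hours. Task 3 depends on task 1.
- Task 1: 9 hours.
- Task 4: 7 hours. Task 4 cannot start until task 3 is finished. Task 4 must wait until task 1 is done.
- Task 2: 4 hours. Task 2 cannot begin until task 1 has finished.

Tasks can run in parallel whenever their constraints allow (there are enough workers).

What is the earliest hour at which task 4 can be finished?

Task 1 has no prerequisites, so it starts at hour 0 and finishes at hour 9.
After task 1 (finishes hour 9), task 3 can start at hour 9 and finishes at hour 17.
For task 4: task 3 (finishes hour 17); task 1 (finishes hour 9). Taking the maximum gives a start of hour 17, and it finishes at 17 + 7 = hour 24.

24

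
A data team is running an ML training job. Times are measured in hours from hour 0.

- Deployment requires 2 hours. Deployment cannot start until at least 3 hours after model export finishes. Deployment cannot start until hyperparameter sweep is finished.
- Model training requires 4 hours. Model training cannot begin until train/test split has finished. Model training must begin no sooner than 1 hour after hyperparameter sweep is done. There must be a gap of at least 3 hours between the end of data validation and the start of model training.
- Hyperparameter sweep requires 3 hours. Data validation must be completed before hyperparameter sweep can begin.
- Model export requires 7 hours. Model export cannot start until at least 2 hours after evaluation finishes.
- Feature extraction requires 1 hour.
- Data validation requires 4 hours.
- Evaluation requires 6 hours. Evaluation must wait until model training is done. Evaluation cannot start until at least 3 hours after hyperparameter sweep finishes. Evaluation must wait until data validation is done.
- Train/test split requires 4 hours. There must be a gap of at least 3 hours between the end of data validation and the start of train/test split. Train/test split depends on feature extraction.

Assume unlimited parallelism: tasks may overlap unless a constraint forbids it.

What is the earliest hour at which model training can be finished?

15

Feature extraction has no prerequisites, so it starts at hour 0 and finishes at hour 1.
Nothing blocks data validation, so it runs from hour 0 to hour 4.
After data validation (finishes hour 4), hyperparameter sweep can start at hour 4 and finishes at hour 7.
Train/test split cannot start until data validation (finishes hour 4, plus 3-hour gap → hour 7); feature extraction (finishes hour 1). The controlling bound is hour 7, so train/test split finishes at 7 + 4 = hour 11.
Model training needs all of train/test split (finishes hour 11); hyperparameter sweep (finishes hour 7, plus 1-hour gap → hour 8); data validation (finishes hour 4, plus 3-hour gap → hour 7). That puts its earliest start at hour 11; it finishes at 11 + 4 = hour 15.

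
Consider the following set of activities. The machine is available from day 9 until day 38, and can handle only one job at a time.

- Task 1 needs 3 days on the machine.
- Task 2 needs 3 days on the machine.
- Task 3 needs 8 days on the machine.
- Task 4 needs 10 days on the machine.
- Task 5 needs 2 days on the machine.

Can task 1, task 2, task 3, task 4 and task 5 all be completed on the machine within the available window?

The machine window is 38 − 9 = 29 days.
Running back to back, the jobs need 3 + 3 + 8 + 10 + 2 = 26 days on the machine.
Since 26 ≤ 29, they fit within the window.

Yes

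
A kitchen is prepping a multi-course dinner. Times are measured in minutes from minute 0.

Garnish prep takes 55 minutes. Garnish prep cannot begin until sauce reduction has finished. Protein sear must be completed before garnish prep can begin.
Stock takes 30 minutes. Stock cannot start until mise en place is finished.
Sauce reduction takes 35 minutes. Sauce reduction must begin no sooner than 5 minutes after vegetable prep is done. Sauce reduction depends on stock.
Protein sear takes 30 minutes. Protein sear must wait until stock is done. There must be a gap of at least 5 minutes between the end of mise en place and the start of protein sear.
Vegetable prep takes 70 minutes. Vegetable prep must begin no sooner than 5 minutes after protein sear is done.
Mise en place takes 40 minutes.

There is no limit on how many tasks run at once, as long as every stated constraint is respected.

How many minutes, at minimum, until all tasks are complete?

Nothing blocks mise en place, so it runs from minute 0 to minute 40.
After mise en place (finishes minute 40), stock can start at minute 40 and finishes at minute 70.
For protein sear: stock (finishes minute 70); mise en place (finishes minute 40, plus 5-minute gap → minute 45). Taking the maximum gives a start of minute 70, and it finishes at 70 + 30 = minute 100.
After protein sear (finishes minute 100, plus 5-minute gap → minute 105), vegetable prep can start at minute 105 and finishes at minute 175.
Sauce reduction has to wait for vegetable prep (finishes minute 175, plus 5-minute gap → minute 180); stock (finishes minute 70). The latest of these is minute 180, so sauce reduction runs minute 180 to 180 + 35 = minute 215.
Garnish prep cannot start until sauce reduction (finishes minute 215); protein sear (finishes minute 100). The controlling bound is minute 215, so garnish prep finishes at 215 + 55 = minute 270.
All tasks are finished once the last one completes. Finish times: Mise en place at 40, Stock at 70, Protein sear at 100, Vegetable prep at 175, Sauce reduction at 215, Garnish prep at 270. The latest is minute 270.

270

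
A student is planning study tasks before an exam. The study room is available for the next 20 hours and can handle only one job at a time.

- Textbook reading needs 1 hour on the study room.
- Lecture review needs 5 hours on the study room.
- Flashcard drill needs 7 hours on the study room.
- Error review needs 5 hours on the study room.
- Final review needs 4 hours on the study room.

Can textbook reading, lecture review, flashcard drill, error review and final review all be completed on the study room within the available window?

No

Running back to back, the jobs need 1 + 5 + 7 + 5 + 4 = 22 hours on the study room.
Since 22 > 20, they cannot all fit.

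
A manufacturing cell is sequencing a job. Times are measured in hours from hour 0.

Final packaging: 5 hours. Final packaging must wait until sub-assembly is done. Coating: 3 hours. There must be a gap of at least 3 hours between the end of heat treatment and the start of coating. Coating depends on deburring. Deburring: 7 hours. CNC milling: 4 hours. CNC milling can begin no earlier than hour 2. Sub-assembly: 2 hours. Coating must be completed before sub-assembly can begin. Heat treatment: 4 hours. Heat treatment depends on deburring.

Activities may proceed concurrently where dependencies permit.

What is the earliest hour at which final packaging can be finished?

Nothing blocks deburring, so it runs from hour 0 to hour 7.
After deburring (finishes hour 7), heat treatment can start at hour 7 and finishes at hour 11.
Coating cannot start until heat treatment (finishes hour 11, plus 3-hour gap → hour 14); deburring (finishes hour 7). The controlling bound is hour 14, so coating finishes at 14 + 3 = hour 17.
Sub-assembly cannot begin until coating (finishes hour 17). It runs from hour 17 to 17 + 2 = hour 19.
Final packaging waits on sub-assembly (finishes hour 19), so it starts at hour 19 and finishes at 19 + 5 = hour 24.

24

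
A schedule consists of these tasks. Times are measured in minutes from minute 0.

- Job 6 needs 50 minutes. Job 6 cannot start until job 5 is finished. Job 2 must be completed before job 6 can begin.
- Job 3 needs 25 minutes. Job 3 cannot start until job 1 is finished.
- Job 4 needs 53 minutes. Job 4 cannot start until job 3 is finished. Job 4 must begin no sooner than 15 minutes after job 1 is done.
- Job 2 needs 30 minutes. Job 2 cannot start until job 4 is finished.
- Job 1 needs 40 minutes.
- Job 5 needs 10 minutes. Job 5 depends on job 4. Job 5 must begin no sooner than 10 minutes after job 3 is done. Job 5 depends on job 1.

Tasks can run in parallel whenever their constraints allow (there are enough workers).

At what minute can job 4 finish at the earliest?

Job 1 can start immediately at minute 0; it finishes at minute 40.
Job 3 cannot begin until job 1 (finishes minute 40). It runs from minute 40 to 40 + 25 = minute 65.
Job 4 needs all of job 3 (finishes minute 65); job 1 (finishes minute 40, plus 15-minute gap → minute 55). That puts its earliest start at minute 65; it finishes at 65 + 53 = minute 118.

118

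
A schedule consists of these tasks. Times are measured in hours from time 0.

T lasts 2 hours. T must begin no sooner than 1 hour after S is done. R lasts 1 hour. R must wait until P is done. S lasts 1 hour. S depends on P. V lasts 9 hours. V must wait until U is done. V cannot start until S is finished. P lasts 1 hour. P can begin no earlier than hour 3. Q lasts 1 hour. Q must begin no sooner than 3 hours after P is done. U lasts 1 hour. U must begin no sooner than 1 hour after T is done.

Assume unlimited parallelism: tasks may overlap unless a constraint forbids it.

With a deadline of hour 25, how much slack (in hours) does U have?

P cannot begin until its own release at hour 3. It runs from hour 3 to 3 + 1 = hour 4.
S waits on P (finishes hour 4), so it starts at hour 4 and finishes at 4 + 1 = hour 5.
After S (finishes hour 5, plus 1-hour gap → hour 6), T can start at hour 6 and finishes at hour 8.
After T (finishes hour 8, plus 1-hour gap → hour 9), U can start at hour 9 and finishes at hour 10.

Working backward from the deadline:
Nothing follows V; the deadline of hour 25 is its only limit. It must start by 25 − 9 = hour 16.
U has to be done before V (must start by hour 16). That means finishing by hour 16, i.e. starting by 16 − 1 = hour 15.
So U can start as early as hour 9 and as late as hour 15, giving 15 − 9 = 6 hours of slack.

6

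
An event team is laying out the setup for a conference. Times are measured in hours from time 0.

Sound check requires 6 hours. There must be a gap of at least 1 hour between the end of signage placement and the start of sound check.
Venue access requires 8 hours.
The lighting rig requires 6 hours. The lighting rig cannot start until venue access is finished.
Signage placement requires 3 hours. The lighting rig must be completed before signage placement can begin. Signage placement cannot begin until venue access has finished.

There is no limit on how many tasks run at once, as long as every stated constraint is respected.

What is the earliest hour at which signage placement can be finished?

Venue access has no prerequisites, so it starts at hour 0 and finishes at hour 8.
After venue access (finishes hour 8), the lighting rig can start at hour 8 and finishes at hour 14.
Signage placement has to wait for the lighting rig (finishes hour 14); venue access (finishes hour 8). The latest of these is hour 14, so signage placement runs hour 14 to 14 + 3 = hour 17.

17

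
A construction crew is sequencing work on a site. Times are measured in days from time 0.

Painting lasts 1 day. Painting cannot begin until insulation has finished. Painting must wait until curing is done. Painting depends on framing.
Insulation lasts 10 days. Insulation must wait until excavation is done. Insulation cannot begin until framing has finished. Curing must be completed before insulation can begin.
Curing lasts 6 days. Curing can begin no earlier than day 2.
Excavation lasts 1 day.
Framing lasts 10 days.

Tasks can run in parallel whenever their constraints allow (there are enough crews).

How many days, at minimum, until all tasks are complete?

21

Framing has no prerequisites, so it starts at day 0 and finishes at day 10.
Curing waits on its own release at day 2, so it starts at day 2 and finishes at 2 + 6 = day 8.
Excavation can start immediately at day 0; it finishes at day 1.
Insulation has to wait for excavation (finishes day 1); framing (finishes day 10); curing (finishes day 8). The latest of these is day 10, so insulation runs day 10 to 10 + 10 = day 20.
Painting needs all of insulation (finishes day 20); curing (finishes day 8); framing (finishes day 10). That puts its earliest start at day 20; it finishes at 20 + 1 = day 21.
All tasks are finished once the last one completes. Finish times: Excavation at 1, Curing at 8, Framing at 10, Insulation at 20, Painting at 21. The latest is day 21.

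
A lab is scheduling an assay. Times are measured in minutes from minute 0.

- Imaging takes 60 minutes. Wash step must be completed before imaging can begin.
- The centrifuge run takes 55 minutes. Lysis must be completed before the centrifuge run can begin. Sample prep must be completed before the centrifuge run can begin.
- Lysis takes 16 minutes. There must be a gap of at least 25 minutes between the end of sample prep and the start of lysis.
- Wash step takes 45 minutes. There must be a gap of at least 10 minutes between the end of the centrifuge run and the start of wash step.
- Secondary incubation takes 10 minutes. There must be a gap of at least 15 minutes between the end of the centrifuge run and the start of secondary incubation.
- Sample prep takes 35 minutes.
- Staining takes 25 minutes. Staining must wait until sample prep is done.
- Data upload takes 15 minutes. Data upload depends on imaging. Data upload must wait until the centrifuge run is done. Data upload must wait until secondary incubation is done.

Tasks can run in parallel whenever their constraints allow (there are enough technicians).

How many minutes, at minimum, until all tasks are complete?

261

Sample prep can start immediately at minute 0; it finishes at minute 35.
Staining cannot begin until sample prep (finishes minute 35). It runs from minute 35 to 35 + 25 = minute 60.
Lysis waits on sample prep (finishes minute 35, plus 25-minute gap → minute 60), so it starts at minute 60 and finishes at 60 + 16 = minute 76.
The centrifuge run needs all of lysis (finishes minute 76); sample prep (finishes minute 35). That puts its earliest start at minute 76; it finishes at 76 + 55 = minute 131.
Secondary incubation cannot begin until the centrifuge run (finishes minute 131, plus 15-minute gap → minute 146). It runs from minute 146 to 146 + 10 = minute 156.
Wash step cannot begin until the centrifuge run (finishes minute 131, plus 10-minute gap → minute 141). It runs from minute 141 to 141 + 45 = minute 186.
After wash step (finishes minute 186), imaging can start at minute 186 and finishes at minute 246.
For data upload: imaging (finishes minute 246); the centrifuge run (finishes minute 131); secondary incubation (finishes minute 156). Taking the maximum gives a start of minute 246, and it finishes at 246 + 15 = minute 261.
All tasks are finished once the last one completes. Finish times: Sample prep at 35, Lysis at 76, The centrifuge run at 131, Wash step at 186, Staining at 60, Secondary incubation at 156, Imaging at 246, Data upload at 261. The latest is minute 261.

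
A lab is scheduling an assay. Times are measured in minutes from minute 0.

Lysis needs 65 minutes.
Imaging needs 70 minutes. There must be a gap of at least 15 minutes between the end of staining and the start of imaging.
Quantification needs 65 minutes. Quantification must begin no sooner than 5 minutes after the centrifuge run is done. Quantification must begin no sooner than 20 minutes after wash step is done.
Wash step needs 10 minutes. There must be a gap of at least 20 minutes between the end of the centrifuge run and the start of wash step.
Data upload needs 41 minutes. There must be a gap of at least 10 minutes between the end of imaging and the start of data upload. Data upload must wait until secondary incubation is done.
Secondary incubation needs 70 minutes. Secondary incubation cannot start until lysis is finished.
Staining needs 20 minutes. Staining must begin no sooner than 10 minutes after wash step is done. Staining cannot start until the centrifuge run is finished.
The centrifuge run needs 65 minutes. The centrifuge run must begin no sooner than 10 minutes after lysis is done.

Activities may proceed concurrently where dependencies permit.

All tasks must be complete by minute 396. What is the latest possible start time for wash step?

220

Data upload has no dependents, so it just needs to finish by minute 396. Starting by 396 − 41 = minute 355 achieves that.
Imaging feeds into data upload (must start by minute 355, minus 10-minute gap → minute 345); so imaging must finish by minute 345 and therefore start by minute 275.
Staining feeds into imaging (must start by minute 275, minus 15-minute gap → minute 260); so staining must finish by minute 260 and therefore start by minute 240.
Quantification must finish by minute 396; it takes 65 minutes, so it must start by 396 − 65 = minute 331.
Wash step feeds staining (must start by minute 240, minus 10-minute gap → minute 230); quantification (must start by minute 331, minus 20-minute gap → minute 311). Taking the minimum, wash step must finish by minute 230 and start by 230 − 10 = minute 220.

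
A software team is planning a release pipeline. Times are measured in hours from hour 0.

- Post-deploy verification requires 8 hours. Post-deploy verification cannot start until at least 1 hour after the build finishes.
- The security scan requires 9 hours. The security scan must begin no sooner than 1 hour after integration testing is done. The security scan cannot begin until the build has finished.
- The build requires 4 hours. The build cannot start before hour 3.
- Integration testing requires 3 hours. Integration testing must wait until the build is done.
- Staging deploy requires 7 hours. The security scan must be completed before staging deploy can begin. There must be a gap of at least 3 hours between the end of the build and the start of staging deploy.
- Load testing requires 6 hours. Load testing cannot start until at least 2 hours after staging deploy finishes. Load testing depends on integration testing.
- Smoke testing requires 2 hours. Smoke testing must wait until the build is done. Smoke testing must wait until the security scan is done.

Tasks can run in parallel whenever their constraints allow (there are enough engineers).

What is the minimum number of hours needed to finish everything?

35

The build cannot begin until its own release at hour 3. It runs from hour 3 to 3 + 4 = hour 7.
Post-deploy verification waits on the build (finishes hour 7, plus 1-hour gap → hour 8), so it starts at hour 8 and finishes at 8 + 8 = hour 16.
Integration testing waits on the build (finishes hour 7), so it starts at hour 7 and finishes at 7 + 3 = hour 10.
The security scan cannot start until integration testing (finishes hour 10, plus 1-hour gap → hour 11); the build (finishes hour 7). The controlling bound is hour 11, so the security scan finishes at 11 + 9 = hour 20.
Smoke testing cannot start until the build (finishes hour 7); the security scan (finishes hour 20). The controlling bound is hour 20, so smoke testing finishes at 20 + 2 = hour 22.
Staging deploy cannot start until the security scan (finishes hour 20); the build (finishes hour 7, plus 3-hour gap → hour 10). The controlling bound is hour 20, so staging deploy finishes at 20 + 7 = hour 27.
Load testing has to wait for staging deploy (finishes hour 27, plus 2-hour gap → hour 29); integration testing (finishes hour 10). The latest of these is hour 29, so load testing runs hour 29 to 29 + 6 = hour 35.
All tasks are finished once the last one completes. Finish times: The build at 7, Integration testing at 10, The security scan at 20, Staging deploy at 27, Smoke testing at 22, Load testing at 35, Post-deploy verification at 16. The latest is hour 35.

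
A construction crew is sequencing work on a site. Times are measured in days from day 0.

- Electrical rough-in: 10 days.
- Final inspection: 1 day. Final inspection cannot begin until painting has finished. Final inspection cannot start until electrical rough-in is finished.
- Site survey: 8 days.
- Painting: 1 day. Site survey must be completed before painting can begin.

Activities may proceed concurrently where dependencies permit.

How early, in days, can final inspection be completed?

11

Nothing blocks electrical rough-in, so it runs from day 0 to day 10.
Site survey has no prerequisites, so it starts at day 0 and finishes at day 8.
After site survey (finishes day 8), painting can start at day 8 and finishes at day 9.
Final inspection cannot start until painting (finishes day 9); electrical rough-in (finishes day 10). The controlling bound is day 10, so final inspection finishes at 10 + 1 = day 11.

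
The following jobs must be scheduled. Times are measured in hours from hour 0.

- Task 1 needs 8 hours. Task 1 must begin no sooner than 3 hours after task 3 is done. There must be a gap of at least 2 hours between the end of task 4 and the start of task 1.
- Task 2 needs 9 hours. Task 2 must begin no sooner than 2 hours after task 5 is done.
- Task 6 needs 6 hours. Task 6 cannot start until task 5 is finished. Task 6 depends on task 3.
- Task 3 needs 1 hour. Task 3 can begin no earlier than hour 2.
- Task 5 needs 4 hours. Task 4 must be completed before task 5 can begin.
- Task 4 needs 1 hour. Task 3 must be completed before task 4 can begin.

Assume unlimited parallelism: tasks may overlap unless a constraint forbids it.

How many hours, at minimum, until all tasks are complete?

After its own release at hour 2, task 3 can start at hour 2 and finishes at hour 3.
Task 4 cannot begin until task 3 (finishes hour 3). It runs from hour 3 to 3 + 1 = hour 4.
After task 4 (finishes hour 4), task 5 can start at hour 4 and finishes at hour 8.
Task 6 cannot start until task 5 (finishes hour 8); task 3 (finishes hour 3). The controlling bound is hour 8, so task 6 finishes at 8 + 6 = hour 14.
Task 2 waits on task 5 (finishes hour 8, plus 2-hour gap → hour 10), so it starts at hour 10 and finishes at 10 + 9 = hour 19.
Task 1 needs all of task 3 (finishes hour 3, plus 3-hour gap → hour 6); task 4 (finishes hour 4, plus 2-hour gap → hour 6). That puts its earliest start at hour 6; it finishes at 6 + 8 = hour 14.
All tasks are finished once the last one completes. Finish times: Task 1 at 14, Task 2 at 19, Task 3 at 3, Task 4 at 4, Task 5 at 8, Task 6 at 14. The latest is hour 19.

19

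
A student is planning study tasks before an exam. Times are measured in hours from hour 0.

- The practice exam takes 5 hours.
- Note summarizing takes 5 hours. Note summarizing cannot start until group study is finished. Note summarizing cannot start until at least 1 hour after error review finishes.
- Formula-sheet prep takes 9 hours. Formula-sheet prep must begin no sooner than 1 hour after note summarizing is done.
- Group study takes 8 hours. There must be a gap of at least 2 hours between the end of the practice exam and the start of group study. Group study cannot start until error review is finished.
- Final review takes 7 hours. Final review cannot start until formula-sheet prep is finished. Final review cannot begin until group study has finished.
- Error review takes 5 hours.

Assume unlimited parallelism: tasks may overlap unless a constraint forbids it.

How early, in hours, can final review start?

Nothing blocks error review, so it runs from hour 0 to hour 5.
The practice exam can start immediately at hour 0; it finishes at hour 5.
Group study needs all of the practice exam (finishes hour 5, plus 2-hour gap → hour 7); error review (finishes hour 5). That puts its earliest start at hour 7; it finishes at 7 + 8 = hour 15.
Note summarizing cannot start until group study (finishes hour 15); error review (finishes hour 5, plus 1-hour gap → hour 6). The controlling bound is hour 15, so note summarizing finishes at 15 + 5 = hour 20.
After note summarizing (finishes hour 20, plus 1-hour gap → hour 21), formula-sheet prep can start at hour 21 and finishes at hour 30.
Final review waits on formula-sheet prep (finishes hour 30); group study (finishes hour 15). The latest of these is hour 30, which is the earliest final review can start.

30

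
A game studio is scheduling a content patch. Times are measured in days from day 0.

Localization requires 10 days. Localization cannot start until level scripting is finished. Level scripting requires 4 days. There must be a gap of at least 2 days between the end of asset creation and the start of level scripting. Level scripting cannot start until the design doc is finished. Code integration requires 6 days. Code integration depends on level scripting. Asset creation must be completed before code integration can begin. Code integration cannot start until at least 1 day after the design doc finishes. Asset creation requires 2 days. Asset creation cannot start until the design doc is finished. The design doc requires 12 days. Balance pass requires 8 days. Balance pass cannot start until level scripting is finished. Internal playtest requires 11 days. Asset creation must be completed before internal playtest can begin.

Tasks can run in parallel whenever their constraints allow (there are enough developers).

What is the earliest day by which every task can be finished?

Nothing blocks the design doc, so it runs from day 0 to day 12.
Asset creation cannot begin until the design doc (finishes day 12). It runs from day 12 to 12 + 2 = day 14.
Internal playtest cannot begin until asset creation (finishes day 14). It runs from day 14 to 14 + 11 = day 25.
Level scripting has to wait for asset creation (finishes day 14, plus 2-day gap → day 16); the design doc (finishes day 12). The latest of these is day 16, so level scripting runs day 16 to 16 + 4 = day 20.
After level scripting (finishes day 20), localization can start at day 20 and finishes at day 30.
Balance pass cannot begin until level scripting (finishes day 20). It runs from day 20 to 20 + 8 = day 28.
For code integration: level scripting (finishes day 20); asset creation (finishes day 14); the design doc (finishes day 12, plus 1-day gap → day 13). Taking the maximum gives a start of day 20, and it finishes at 20 + 6 = day 26.
All tasks are finished once the last one completes. Finish times: The design doc at 12, Asset creation at 14, Level scripting at 20, Code integration at 26, Internal playtest at 25, Balance pass at 28, Localization at 30. The latest is day 30.

30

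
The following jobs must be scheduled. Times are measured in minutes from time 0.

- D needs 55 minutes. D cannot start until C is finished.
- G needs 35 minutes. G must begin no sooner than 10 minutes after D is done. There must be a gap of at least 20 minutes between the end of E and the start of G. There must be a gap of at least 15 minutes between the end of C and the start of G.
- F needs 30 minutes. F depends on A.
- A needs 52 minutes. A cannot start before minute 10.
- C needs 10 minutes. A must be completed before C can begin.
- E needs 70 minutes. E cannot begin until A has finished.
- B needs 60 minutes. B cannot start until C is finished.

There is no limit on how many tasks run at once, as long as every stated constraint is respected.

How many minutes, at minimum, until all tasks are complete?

187

A waits on its own release at minute 10, so it starts at minute 10 and finishes at 10 + 52 = minute 62.
After A (finishes minute 62), F can start at minute 62 and finishes at minute 92.
E cannot begin until A (finishes minute 62). It runs from minute 62 to 62 + 70 = minute 132.
C waits on A (finishes minute 62), so it starts at minute 62 and finishes at 62 + 10 = minute 72.
D cannot begin until C (finishes minute 72). It runs from minute 72 to 72 + 55 = minute 127.
For G: D (finishes minute 127, plus 10-minute gap → minute 137); E (finishes minute 132, plus 20-minute gap → minute 152); C (finishes minute 72, plus 15-minute gap → minute 87). Taking the maximum gives a start of minute 152, and it finishes at 152 + 35 = minute 187.
B waits on C (finishes minute 72), so it starts at minute 72 and finishes at 72 + 60 = minute 132.
All tasks are finished once the last one completes. Finish times: A at 62, B at 132, C at 72, D at 127, E at 132, F at 92, G at 187. The latest is minute 187.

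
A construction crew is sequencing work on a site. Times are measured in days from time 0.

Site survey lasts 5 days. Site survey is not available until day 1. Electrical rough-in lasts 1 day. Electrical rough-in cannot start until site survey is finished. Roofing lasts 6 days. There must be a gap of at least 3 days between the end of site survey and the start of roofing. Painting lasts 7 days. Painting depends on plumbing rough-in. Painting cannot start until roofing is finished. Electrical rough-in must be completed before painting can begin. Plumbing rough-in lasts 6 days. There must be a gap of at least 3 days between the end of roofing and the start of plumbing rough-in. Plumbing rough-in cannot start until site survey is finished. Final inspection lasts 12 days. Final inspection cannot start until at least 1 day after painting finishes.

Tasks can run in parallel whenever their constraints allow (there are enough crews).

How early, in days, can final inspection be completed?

44

Site survey waits on its own release at day 1, so it starts at day 1 and finishes at 1 + 5 = day 6.
Electrical rough-in cannot begin until site survey (finishes day 6). It runs from day 6 to 6 + 1 = day 7.
After site survey (finishes day 6, plus 3-day gap → day 9), roofing can start at day 9 and finishes at day 15.
Plumbing rough-in cannot start until roofing (finishes day 15, plus 3-day gap → day 18); site survey (finishes day 6). The controlling bound is day 18, so plumbing rough-in finishes at 18 + 6 = day 24.
Painting needs all of plumbing rough-in (finishes day 24); roofing (finishes day 15); electrical rough-in (finishes day 7). That puts its earliest start at day 24; it finishes at 24 + 7 = day 31.
After painting (finishes day 31, plus 1-day gap → day 32), final inspection can start at day 32 and finishes at day 44.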